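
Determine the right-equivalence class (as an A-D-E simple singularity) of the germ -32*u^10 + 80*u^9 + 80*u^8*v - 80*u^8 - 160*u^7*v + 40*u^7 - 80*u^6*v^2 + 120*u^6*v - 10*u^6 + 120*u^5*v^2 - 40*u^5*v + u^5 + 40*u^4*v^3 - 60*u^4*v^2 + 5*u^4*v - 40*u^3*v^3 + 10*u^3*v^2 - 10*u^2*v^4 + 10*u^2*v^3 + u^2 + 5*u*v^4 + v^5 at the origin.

A_{4}

The Hessian of f at 0 has rank 1. Corank 1: A-series; mu = 4 gives A_4.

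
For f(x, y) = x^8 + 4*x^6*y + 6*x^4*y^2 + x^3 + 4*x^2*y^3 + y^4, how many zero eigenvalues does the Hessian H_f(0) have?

2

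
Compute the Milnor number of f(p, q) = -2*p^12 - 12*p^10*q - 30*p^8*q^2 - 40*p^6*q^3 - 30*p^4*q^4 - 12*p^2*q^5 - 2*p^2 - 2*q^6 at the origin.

5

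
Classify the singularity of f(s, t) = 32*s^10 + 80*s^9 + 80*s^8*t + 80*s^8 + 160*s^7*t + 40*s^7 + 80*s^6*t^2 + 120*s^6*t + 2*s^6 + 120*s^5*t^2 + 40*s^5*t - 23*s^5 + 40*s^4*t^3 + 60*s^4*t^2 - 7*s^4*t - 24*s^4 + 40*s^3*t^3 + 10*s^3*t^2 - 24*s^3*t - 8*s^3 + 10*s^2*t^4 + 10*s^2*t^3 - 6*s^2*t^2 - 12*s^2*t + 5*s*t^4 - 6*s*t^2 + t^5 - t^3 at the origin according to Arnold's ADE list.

E8

The Hessian of f at 0 has rank 0. Corank 2; j^3 = -(2*s + t)^3 is a perfect cube, so E-series; the 5-jet and mu = 8 give E_8.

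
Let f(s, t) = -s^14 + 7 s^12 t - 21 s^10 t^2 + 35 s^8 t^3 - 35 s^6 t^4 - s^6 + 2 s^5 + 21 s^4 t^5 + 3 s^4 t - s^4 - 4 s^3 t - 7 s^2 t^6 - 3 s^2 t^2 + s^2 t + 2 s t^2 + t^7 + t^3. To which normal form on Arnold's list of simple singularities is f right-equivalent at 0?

D_{8}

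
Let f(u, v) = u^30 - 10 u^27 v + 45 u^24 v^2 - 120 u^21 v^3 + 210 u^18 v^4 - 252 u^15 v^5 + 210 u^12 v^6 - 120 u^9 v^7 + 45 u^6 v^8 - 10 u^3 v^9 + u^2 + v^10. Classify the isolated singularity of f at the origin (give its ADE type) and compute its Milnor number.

Type A9, Milnor number mu = 9.

The Hessian of f at 0 is [[2, 0], [0, 0]] with rank 1, so corank 1. A Groebner basis of the Jacobian ideal J(f) in C{u,v} is {v^9, u}; counting standard monomials gives mu = 9. Corank 1: A-series; mu = 9 gives A_9.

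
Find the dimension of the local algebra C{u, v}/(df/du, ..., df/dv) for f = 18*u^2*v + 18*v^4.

5

The Hessian of f at 0 is [[0, 0], [0, 0]] with rank 0, so corank 2. A Groebner basis of the Jacobian ideal J(f) in C{u,v} is {u^3, u^2/4 + v^3, u*v}; counting standard monomials gives mu = 5. Corank 2; j^3 = 18*u^2*v has shape L^2 M (L != M), so D-series; mu = 5 gives D_5.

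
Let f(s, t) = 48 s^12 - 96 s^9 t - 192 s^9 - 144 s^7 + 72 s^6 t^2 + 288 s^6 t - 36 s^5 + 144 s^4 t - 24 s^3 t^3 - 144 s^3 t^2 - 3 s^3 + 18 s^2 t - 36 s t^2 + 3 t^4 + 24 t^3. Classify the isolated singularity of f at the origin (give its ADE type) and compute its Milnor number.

The Hessian of f at 0 is [[0, 0], [0, 0]] with rank 0, so corank 2. A Groebner basis of the Jacobian ideal J(f) in C{s,t} is {t^3, s^2 - 4*s*t + 4*t^2}; counting standard monomials gives mu = 6. Corank 2; j^3 = -3*(s - 2*t)^3 is a perfect cube, so E-series; the 4-jet and mu = 6 give E_6.

Type E_6, Milnor number mu = 6.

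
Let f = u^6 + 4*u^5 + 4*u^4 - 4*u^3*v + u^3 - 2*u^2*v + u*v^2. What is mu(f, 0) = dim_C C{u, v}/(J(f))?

7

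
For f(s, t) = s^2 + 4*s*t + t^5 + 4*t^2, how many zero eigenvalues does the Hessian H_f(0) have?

Hessian at 0 has rank 1.

1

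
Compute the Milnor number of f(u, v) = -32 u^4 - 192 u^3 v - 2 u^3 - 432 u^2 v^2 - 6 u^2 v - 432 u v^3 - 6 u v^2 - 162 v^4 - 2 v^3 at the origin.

6

The Hessian of f at 0 has rank 0. Corank 2; j^3 = -2*(u + v)^3 is a perfect cube, so E-series; the 4-jet and mu = 6 give E_6.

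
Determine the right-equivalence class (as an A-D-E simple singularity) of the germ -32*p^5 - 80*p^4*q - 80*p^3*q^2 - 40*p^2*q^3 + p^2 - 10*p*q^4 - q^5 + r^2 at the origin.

The Hessian of f at 0 is [[2, 0, 0], [0, 0, 0], [0, 0, 2]] with rank 2, so corank 1. A Groebner basis of the Jacobian ideal J(f) in C{p,q,r} is {q^4, p, r}; counting standard monomials gives mu = 4. Corank 1: A-series; mu = 4 gives A_4.

A_4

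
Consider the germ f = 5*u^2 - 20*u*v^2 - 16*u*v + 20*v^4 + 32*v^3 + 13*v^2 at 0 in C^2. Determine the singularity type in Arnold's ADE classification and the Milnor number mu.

The Hessian of f at 0 has rank 2. Corank 0: nondegenerate Morse point, so A_1.

Type A_{1}, Milnor number mu = 1.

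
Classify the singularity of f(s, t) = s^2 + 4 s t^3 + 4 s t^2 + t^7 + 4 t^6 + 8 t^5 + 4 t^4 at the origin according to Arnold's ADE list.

A6

The Hessian of f at 0 is [[2, 0], [0, 0]] with rank 1, so corank 1. A Groebner basis of the Jacobian ideal J(f) in C{s,t} is {s^3, s^2*t - s^2/2 - s*t + s + 2*t^2, s^2/4 + s*t^2 - s*t/2 + s/2 + t^2, s/2 + t^3 + t^2}; counting standard monomials gives mu = 6. Corank 1: A-series; mu = 6 gives A_6.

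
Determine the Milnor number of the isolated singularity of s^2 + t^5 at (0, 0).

4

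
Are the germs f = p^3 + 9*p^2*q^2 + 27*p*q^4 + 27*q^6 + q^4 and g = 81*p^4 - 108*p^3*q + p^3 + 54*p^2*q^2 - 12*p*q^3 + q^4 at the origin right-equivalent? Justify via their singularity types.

The Hessian of f at 0 is [[0, 0], [0, 0]] with rank 0, so corank 2. A Groebner basis of the Jacobian ideal J(f) in C{p,q} is {p^3, p^2*q, p^2/6 + p*q^2, q^3}; counting standard monomials gives mu = 6. Corank 2; j^3 = p^3 is a perfect cube, so E-series; the 4-jet and mu = 6 give E_6. The Hessian of g at 0 is [[0, 0], [0, 0]] with rank 0, so corank 2. A Groebner basis of the Jacobian ideal J(g) in C{p,q} is {q^4, p*q^2 - q^3/9, p^2}; counting standard monomials gives mu = 6. Corank 2; j^3 = p^3 is a perfect cube, so E-series; the 4-jet and mu = 6 give E_6. Both have type E_6, hence right-equivalent.

Yes.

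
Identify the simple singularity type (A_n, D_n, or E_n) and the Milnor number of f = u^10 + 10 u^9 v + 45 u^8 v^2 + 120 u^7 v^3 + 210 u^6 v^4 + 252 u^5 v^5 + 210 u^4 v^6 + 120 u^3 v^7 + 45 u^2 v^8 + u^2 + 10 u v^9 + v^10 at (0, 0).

The Hessian of f at 0 is [[2, 0], [0, 0]] with rank 1, so corank 1. A Groebner basis of the Jacobian ideal J(f) in C{u,v} is {v^9, u}; counting standard monomials gives mu = 9. Corank 1: A-series; mu = 9 gives A_9.

Type A9, Milnor number mu = 9.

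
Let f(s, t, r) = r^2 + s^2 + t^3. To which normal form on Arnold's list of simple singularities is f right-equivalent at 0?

A2

The Hessian of f at 0 has rank 2. Corank 1: A-series; mu = 2 gives A_2.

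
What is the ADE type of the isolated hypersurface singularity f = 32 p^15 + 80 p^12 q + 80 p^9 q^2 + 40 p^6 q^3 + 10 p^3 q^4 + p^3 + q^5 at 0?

E8

The Hessian of f at 0 is [[0, 0], [0, 0]] with rank 0, so corank 2. A Groebner basis of the Jacobian ideal J(f) in C{p,q} is {q^4, p^2}; counting standard monomials gives mu = 8. Corank 2; j^3 = p^3 is a perfect cube, so E-series; the 5-jet and mu = 8 give E_8.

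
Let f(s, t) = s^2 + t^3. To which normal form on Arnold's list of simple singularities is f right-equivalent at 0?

A2

The Hessian of f at 0 is [[2, 0], [0, 0]] with rank 1, so corank 1. A Groebner basis of the Jacobian ideal J(f) in C{s,t} is {t^2, s}; counting standard monomials gives mu = 2. Corank 1: A-series; mu = 2 gives A_2.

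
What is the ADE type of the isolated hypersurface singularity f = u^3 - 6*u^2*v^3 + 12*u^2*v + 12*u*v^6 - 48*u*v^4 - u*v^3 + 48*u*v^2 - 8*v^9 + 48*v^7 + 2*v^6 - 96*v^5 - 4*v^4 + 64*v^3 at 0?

E7

The Hessian of f at 0 has rank 0. Corank 2; j^3 = (u + 4*v)^3 is a perfect cube, so E-series; the 4-jet and mu = 7 give E_7.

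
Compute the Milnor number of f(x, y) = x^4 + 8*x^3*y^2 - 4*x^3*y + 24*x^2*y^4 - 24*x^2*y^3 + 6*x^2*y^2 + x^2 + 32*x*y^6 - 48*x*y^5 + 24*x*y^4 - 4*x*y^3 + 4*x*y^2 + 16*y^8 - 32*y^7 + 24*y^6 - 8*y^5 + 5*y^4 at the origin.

The Hessian of f at 0 is [[2, 0], [0, 0]] with rank 1, so corank 1. A Groebner basis of the Jacobian ideal J(f) in C{x,y} is {x^2, x*y, x/2 + y^2}; counting standard monomials gives mu = 3. Corank 1: A-series; mu = 3 gives A_3.

3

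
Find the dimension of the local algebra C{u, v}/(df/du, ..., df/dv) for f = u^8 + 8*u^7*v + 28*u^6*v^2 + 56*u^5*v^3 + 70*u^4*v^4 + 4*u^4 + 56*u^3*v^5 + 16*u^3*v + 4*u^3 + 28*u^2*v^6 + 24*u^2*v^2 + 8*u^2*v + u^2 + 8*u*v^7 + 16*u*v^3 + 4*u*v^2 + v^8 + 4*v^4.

7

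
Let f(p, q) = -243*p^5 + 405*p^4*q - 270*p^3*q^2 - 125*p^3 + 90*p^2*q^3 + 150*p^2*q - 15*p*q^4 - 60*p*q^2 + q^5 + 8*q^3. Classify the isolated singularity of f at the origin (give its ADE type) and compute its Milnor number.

Type E_{8}, Milnor number mu = 8.

The Hessian of f at 0 has rank 0. Corank 2; j^3 = -(5*p - 2*q)^3 is a perfect cube, so E-series; the 5-jet and mu = 8 give E_8.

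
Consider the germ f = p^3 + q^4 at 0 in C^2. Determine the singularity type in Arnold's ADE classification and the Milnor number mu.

The Hessian of f at 0 has rank 0. Corank 2; j^3 = p^3 is a perfect cube, so E-series; the 4-jet and mu = 6 give E_6.

Type E6, Milnor number mu = 6.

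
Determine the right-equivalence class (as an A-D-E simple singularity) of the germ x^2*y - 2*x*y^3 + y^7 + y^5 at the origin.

The Hessian of f at 0 has rank 0. Corank 2; j^3 = x^2*y has shape L^2 M (L != M), so D-series; mu = 8 gives D_8.

D_8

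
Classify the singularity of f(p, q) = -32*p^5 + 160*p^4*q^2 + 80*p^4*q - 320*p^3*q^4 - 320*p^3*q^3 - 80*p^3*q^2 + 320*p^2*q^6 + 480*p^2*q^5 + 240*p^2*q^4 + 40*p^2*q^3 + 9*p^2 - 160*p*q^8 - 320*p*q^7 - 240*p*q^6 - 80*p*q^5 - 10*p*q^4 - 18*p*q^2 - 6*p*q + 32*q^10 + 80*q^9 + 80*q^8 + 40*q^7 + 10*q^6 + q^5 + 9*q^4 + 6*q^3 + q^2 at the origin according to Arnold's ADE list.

A_4

The Hessian of f at 0 has rank 1. Corank 1: A-series; mu = 4 gives A_4.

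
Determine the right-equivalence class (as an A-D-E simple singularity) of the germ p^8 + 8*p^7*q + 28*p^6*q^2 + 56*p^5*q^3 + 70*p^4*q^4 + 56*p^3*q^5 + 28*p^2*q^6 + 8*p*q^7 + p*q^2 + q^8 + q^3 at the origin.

The Hessian of f at 0 is [[0, 0], [0, 0]] with rank 0, so corank 2. A Groebner basis of the Jacobian ideal J(f) in C{p,q} is {p^7 + q^2/8, q^3, p*q + q^2}; counting standard monomials gives mu = 9. Corank 2; j^3 = q^2*(p + q) has shape L^2 M (L != M), so D-series; mu = 9 gives D_9.

D_9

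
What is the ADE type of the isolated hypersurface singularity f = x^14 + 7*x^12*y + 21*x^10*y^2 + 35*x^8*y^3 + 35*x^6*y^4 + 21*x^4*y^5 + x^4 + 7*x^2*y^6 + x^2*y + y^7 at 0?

The Hessian of f at 0 has rank 0. Corank 2; j^3 = x^2*y has shape L^2 M (L != M), so D-series; mu = 8 gives D_8.

D_{8}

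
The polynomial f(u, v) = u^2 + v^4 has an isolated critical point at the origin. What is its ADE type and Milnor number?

The Hessian of f at 0 is [[2, 0], [0, 0]] with rank 1, so corank 1. A Groebner basis of the Jacobian ideal J(f) in C{u,v} is {v^3, u}; counting standard monomials gives mu = 3. Corank 1: A-series; mu = 3 gives A_3.

Type A3, Milnor number mu = 3.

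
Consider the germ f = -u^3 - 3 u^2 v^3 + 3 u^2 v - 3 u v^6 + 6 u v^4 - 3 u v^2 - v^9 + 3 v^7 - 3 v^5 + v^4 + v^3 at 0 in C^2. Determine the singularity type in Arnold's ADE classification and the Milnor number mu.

Type E_6, Milnor number mu = 6.

The Hessian of f at 0 is [[0, 0], [0, 0]] with rank 0, so corank 2. A Groebner basis of the Jacobian ideal J(f) in C{u,v} is {v^3, u^2 - 2*u*v + v^2}; counting standard monomials gives mu = 6. Corank 2; j^3 = -(u - v)^3 is a perfect cube, so E-series; the 4-jet and mu = 6 give E_6.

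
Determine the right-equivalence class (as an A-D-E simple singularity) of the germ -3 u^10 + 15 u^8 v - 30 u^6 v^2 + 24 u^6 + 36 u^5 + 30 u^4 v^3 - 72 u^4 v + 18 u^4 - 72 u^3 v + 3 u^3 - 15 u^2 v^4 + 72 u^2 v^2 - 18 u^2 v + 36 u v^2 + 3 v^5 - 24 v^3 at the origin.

E8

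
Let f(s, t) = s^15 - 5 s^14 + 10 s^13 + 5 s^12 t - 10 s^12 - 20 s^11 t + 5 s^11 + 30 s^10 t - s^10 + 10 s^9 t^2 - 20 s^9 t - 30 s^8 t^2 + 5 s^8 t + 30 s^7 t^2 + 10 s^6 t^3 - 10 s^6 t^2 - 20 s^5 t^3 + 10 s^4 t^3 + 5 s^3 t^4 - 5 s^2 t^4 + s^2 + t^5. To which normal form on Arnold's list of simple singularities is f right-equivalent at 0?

A_{4}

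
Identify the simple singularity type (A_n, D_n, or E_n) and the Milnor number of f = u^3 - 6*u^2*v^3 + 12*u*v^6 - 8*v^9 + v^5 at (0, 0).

The Hessian of f at 0 has rank 0. Corank 2; j^3 = u^3 is a perfect cube, so E-series; the 5-jet and mu = 8 give E_8.

Type E8, Milnor number mu = 8.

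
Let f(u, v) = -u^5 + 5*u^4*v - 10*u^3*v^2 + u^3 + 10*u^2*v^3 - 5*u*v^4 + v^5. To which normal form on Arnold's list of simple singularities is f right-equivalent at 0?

E_{8}

The Hessian of f at 0 has rank 0. Corank 2; j^3 = u^3 is a perfect cube, so E-series; the 5-jet and mu = 8 give E_8.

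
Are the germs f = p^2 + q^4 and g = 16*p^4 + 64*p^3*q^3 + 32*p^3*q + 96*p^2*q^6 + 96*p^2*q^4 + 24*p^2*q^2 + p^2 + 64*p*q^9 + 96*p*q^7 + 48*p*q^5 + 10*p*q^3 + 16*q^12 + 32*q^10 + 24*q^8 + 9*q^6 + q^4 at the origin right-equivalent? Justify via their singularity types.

The Hessian of f at 0 has rank 1. Corank 1: A-series; mu = 3 gives A_3. The Hessian of g at 0 has rank 1. Corank 1: A-series; mu = 3 gives A_3. Both have type A_3, hence right-equivalent.

Yes.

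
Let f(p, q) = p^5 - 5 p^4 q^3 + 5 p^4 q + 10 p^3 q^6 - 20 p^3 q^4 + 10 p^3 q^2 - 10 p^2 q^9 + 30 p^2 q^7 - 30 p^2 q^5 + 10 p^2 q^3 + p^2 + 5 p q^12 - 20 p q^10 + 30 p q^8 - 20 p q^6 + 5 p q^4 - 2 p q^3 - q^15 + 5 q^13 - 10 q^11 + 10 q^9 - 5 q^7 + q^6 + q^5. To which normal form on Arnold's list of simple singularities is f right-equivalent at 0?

The Hessian of f at 0 has rank 1. Corank 1: A-series; mu = 4 gives A_4.

A_{4}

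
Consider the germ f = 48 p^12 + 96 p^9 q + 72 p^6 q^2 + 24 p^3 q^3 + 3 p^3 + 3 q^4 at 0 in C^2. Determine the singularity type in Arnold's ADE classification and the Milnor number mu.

The Hessian of f at 0 has rank 0. Corank 2; j^3 = 3*p^3 is a perfect cube, so E-series; the 4-jet and mu = 6 give E_6.

Type E_{6}, Milnor number mu = 6.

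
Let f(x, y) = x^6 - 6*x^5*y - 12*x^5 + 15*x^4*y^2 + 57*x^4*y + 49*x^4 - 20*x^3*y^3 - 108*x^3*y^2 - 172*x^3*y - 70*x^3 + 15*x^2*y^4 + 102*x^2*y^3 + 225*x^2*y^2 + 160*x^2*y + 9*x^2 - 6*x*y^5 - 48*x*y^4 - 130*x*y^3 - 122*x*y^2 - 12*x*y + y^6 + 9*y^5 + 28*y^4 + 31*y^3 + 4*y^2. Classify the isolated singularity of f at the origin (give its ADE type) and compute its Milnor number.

Type A2, Milnor number mu = 2.

The Hessian of f at 0 has rank 1. Corank 1: A-series; mu = 2 gives A_2.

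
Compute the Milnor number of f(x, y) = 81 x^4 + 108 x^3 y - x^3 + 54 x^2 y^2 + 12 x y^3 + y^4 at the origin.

The Hessian of f at 0 is [[0, 0], [0, 0]] with rank 0, so corank 2. A Groebner basis of the Jacobian ideal J(f) in C{x,y} is {y^4, x*y^2 + y^3/9, x^2}; counting standard monomials gives mu = 6. Corank 2; j^3 = -x^3 is a perfect cube, so E-series; the 4-jet and mu = 6 give E_6.

6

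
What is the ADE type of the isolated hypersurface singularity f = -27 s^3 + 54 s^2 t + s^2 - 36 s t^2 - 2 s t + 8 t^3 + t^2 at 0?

A_{2}

The Hessian of f at 0 is [[2, -2], [-2, 2]] with rank 1, so corank 1. A Groebner basis of the Jacobian ideal J(f) in C{s,t} is {t^2, s - t}; counting standard monomials gives mu = 2. Corank 1: A-series; mu = 2 gives A_2.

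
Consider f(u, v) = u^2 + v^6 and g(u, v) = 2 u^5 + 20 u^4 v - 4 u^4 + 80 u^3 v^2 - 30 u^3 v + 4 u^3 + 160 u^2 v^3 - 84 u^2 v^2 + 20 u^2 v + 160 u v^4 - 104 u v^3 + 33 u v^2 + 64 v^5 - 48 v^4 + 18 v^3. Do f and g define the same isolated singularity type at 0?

The Hessian of f at 0 is [[2, 0], [0, 0]] with rank 1, so corank 1. A Groebner basis of the Jacobian ideal J(f) in C{u,v} is {v^5, u}; counting standard monomials gives mu = 5. Corank 1: A-series; mu = 5 gives A_5. The Hessian of g at 0 is [[0, 0], [0, 0]] with rank 0, so corank 2. A Groebner basis of the Jacobian ideal J(g) in C{u,v} is {u^3 + 108*u^2 + 351*u*v + 567*v^2/2, u^2*v - 69*u^2 - 225*u*v - 729*v^2/4, 44*u^2 + u*v^2 + 144*u*v + 117*v^2, -28*u^2 - 92*u*v + v^3 - 75*v^2}; counting standard monomials gives mu = 6. Corank 2; j^3 = (u + 2*v)*(2*u + 3*v)^2 has shape L^2 M (L != M), so D-series; mu = 6 gives D_6. f is A_5 but g is D_6, hence not right-equivalent.

No.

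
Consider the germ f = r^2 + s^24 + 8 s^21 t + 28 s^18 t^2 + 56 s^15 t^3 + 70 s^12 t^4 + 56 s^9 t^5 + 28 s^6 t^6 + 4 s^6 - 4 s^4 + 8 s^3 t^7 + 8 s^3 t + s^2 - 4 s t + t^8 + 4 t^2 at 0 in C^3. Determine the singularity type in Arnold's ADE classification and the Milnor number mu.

The Hessian of f at 0 has rank 2. Corank 1: A-series; mu = 7 gives A_7.

Type A7, Milnor number mu = 7.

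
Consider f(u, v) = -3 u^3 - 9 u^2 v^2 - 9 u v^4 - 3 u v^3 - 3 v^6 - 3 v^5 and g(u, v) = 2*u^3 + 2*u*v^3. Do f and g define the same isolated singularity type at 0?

Yes.

The Hessian of f at 0 has rank 0. Corank 2; j^3 = -3*u^3 is a perfect cube, so E-series; the 4-jet and mu = 7 give E_7. The Hessian of g at 0 has rank 0. Corank 2; j^3 = 2*u^3 is a perfect cube, so E-series; the 4-jet and mu = 7 give E_7. Both have type E_7, hence right-equivalent.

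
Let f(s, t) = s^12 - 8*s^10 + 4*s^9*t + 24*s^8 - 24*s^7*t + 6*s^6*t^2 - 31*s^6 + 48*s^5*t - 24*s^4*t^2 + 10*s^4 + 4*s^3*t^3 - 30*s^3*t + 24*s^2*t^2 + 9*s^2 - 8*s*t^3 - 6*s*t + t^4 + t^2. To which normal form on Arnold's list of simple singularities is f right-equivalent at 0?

A_{3}

The Hessian of f at 0 is [[18, -6], [-6, 2]] with rank 1, so corank 1. A Groebner basis of the Jacobian ideal J(f) in C{s,t} is {t^3, s - t/3}; counting standard monomials gives mu = 3. Corank 1: A-series; mu = 3 gives A_3.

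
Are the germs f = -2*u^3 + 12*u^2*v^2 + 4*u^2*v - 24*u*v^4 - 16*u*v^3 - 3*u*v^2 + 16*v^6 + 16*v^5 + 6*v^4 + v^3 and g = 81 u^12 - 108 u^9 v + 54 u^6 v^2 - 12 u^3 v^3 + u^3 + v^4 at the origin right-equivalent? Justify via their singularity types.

The Hessian of f at 0 has rank 0. Corank 2; j^3 = -(u - v)*(2*u^2 - 2*u*v + v^2) splits into three distinct lines over C (the quadratic factor has nonzero discriminant), so D_4. The Hessian of g at 0 has rank 0. Corank 2; j^3 = u^3 is a perfect cube, so E-series; the 4-jet and mu = 6 give E_6. f is D_4 but g is E_6, hence not right-equivalent.

No.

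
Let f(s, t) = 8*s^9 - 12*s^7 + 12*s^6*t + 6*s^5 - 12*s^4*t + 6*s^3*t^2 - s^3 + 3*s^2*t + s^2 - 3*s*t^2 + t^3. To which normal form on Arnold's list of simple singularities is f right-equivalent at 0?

The Hessian of f at 0 has rank 1. Corank 1: A-series; mu = 2 gives A_2.

A_2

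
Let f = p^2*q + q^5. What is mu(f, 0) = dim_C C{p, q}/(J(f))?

6

The Hessian of f at 0 has rank 0. Corank 2; j^3 = p^2*q has shape L^2 M (L != M), so D-series; mu = 6 gives D_6.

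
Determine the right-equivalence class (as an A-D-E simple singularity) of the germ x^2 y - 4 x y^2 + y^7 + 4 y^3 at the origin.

The Hessian of f at 0 has rank 0. Corank 2; j^3 = y*(x - 2*y)^2 has shape L^2 M (L != M), so D-series; mu = 8 gives D_8.

D_{8}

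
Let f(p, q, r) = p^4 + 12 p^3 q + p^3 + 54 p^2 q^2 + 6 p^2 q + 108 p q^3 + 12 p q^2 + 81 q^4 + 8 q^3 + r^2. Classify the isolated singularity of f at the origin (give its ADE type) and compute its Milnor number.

Type E_{6}, Milnor number mu = 6.

The Hessian of f at 0 is [[0, 0, 0], [0, 0, 0], [0, 0, 2]] with rank 1, so corank 2. A Groebner basis of the Jacobian ideal J(f) in C{p,q,r} is {q^4, p*q^2 + 7*q^3/3, p^2 + 4*p*q + 4*q^2, r}; counting standard monomials gives mu = 6. Corank 2; j^3 = (p + 2*q)^3 is a perfect cube, so E-series; the 4-jet and mu = 6 give E_6.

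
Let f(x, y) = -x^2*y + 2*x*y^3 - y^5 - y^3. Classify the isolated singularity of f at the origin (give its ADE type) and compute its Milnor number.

The Hessian of f at 0 is [[0, 0], [0, 0]] with rank 0, so corank 2. A Groebner basis of the Jacobian ideal J(f) in C{x,y} is {y^3, x^2 + 3*y^2, x*y}; counting standard monomials gives mu = 4. Corank 2; j^3 = -y*(x^2 + y^2) splits into three distinct lines over C (the quadratic factor has nonzero discriminant), so D_4.

Type D_4, Milnor number mu = 4.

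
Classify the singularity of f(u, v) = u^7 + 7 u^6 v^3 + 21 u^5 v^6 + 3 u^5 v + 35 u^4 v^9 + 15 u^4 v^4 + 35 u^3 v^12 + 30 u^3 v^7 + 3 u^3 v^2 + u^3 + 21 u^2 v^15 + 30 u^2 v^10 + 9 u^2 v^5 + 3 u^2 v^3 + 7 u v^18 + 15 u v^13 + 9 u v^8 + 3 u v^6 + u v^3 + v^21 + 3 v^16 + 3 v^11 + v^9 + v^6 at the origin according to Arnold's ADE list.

E_{7}

The Hessian of f at 0 has rank 0. Corank 2; j^3 = u^3 is a perfect cube, so E-series; the 4-jet and mu = 7 give E_7.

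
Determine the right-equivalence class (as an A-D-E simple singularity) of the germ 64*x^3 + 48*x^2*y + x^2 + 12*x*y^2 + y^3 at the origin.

A_{2}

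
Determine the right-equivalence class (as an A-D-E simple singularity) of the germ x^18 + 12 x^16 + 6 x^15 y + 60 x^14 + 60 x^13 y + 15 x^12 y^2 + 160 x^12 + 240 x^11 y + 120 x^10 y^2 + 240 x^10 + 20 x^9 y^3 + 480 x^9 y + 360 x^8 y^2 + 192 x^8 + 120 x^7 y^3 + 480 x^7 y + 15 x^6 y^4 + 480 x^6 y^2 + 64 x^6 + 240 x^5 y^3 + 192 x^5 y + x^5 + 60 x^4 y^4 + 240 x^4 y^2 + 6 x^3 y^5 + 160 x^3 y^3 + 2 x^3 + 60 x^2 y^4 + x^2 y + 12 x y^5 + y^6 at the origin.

D7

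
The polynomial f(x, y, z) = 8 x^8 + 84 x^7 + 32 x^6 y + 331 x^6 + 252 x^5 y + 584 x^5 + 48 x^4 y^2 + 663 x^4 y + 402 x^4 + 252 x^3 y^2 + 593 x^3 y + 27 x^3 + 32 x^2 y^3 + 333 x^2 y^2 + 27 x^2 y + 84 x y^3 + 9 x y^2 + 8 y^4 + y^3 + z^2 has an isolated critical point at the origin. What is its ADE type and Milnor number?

The Hessian of f at 0 has rank 1. Corank 2; j^3 = (3*x + y)^3 is a perfect cube, so E-series; the 4-jet and mu = 7 give E_7.

Type E_{7}, Milnor number mu = 7.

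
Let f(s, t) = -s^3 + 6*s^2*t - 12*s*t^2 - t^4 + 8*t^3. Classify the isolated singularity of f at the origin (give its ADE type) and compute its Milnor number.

Type E_{6}, Milnor number mu = 6.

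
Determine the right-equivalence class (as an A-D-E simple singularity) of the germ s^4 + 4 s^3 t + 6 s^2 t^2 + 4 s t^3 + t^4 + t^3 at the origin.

E_{6}

The Hessian of f at 0 has rank 0. Corank 2; j^3 = t^3 is a perfect cube, so E-series; the 4-jet and mu = 6 give E_6.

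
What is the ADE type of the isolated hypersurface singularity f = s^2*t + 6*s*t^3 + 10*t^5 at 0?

D_6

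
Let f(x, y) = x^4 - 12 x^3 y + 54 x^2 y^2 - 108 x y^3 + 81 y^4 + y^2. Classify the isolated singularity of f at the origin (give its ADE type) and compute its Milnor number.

The Hessian of f at 0 is [[0, 0], [0, 2]] with rank 1, so corank 1. A Groebner basis of the Jacobian ideal J(f) in C{x,y} is {x^3, y}; counting standard monomials gives mu = 3. Corank 1: A-series; mu = 3 gives A_3.

Type A_3, Milnor number mu = 3.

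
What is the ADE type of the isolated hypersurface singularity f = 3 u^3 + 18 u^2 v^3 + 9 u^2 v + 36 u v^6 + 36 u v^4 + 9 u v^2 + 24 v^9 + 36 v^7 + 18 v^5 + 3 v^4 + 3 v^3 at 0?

The Hessian of f at 0 has rank 0. Corank 2; j^3 = 3*(u + v)^3 is a perfect cube, so E-series; the 4-jet and mu = 6 give E_6.

E_6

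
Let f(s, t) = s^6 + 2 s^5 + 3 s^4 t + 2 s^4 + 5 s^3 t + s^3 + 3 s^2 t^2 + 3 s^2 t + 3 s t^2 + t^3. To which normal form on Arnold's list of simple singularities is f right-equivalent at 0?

E7

The Hessian of f at 0 has rank 0. Corank 2; j^3 = (s + t)^3 is a perfect cube, so E-series; the 4-jet and mu = 7 give E_7.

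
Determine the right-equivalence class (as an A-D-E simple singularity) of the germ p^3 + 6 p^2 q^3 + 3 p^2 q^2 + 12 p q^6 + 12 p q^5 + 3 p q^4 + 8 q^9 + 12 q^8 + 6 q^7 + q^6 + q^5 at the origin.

E_{8}

The Hessian of f at 0 is [[0, 0], [0, 0]] with rank 0, so corank 2. A Groebner basis of the Jacobian ideal J(f) in C{p,q} is {p^2/4 + p*q^3 + p*q^2/2, q^4, p^3, p^2*q - p^2/2 - p*q^2}; counting standard monomials gives mu = 8. Corank 2; j^3 = p^3 is a perfect cube, so E-series; the 5-jet and mu = 8 give E_8.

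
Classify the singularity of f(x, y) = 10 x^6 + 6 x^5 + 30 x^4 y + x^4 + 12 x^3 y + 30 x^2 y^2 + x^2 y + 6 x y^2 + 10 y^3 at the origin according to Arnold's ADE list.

The Hessian of f at 0 is [[0, 0], [0, 0]] with rank 0, so corank 2. A Groebner basis of the Jacobian ideal J(f) in C{x,y} is {y^3, x^2 - 6*y^2, x*y + 3*y^2}; counting standard monomials gives mu = 4. Corank 2; j^3 = y*(x^2 + 6*x*y + 10*y^2) splits into three distinct lines over C (the quadratic factor has nonzero discriminant), so D_4.

D_4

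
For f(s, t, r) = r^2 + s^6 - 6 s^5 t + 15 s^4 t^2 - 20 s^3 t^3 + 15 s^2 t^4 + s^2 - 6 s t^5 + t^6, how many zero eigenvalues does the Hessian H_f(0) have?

The Hessian at 0 is [[2, 0, 0], [0, 0, 0], [0, 0, 2]] of rank 2; hence corank 1.

1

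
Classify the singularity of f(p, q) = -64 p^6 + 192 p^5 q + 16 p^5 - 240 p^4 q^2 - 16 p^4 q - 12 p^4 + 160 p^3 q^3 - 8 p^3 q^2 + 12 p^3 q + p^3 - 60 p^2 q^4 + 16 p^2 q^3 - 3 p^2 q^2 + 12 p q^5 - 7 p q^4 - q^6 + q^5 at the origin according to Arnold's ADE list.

E8

The Hessian of f at 0 has rank 0. Corank 2; j^3 = p^3 is a perfect cube, so E-series; the 5-jet and mu = 8 give E_8.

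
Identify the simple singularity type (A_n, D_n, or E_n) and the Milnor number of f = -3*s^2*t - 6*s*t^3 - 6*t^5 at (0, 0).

The Hessian of f at 0 has rank 0. Corank 2; j^3 = -3*s^2*t has shape L^2 M (L != M), so D-series; mu = 6 gives D_6.

Type D_{6}, Milnor number mu = 6.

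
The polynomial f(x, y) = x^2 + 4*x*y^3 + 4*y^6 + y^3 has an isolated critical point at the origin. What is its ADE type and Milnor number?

The Hessian of f at 0 has rank 1. Corank 1: A-series; mu = 2 gives A_2.

Type A2, Milnor number mu = 2.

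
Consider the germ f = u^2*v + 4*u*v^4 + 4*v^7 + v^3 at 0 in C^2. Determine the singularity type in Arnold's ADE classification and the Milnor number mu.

Type D_4, Milnor number mu = 4.

The Hessian of f at 0 has rank 0. Corank 2; j^3 = v*(u^2 + v^2) splits into three distinct lines over C (the quadratic factor has nonzero discriminant), so D_4.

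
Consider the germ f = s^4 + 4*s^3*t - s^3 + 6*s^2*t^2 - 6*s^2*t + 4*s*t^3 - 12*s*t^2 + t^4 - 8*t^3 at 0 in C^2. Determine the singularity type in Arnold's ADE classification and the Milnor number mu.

Type E_6, Milnor number mu = 6.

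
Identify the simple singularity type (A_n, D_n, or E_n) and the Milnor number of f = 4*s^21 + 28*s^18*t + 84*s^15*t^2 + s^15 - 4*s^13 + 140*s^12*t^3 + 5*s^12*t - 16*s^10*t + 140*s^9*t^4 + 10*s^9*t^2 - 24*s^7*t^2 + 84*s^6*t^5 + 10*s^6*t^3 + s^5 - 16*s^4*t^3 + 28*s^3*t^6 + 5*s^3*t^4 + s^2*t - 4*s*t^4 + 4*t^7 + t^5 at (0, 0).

The Hessian of f at 0 has rank 0. Corank 2; j^3 = s^2*t has shape L^2 M (L != M), so D-series; mu = 6 gives D_6.

Type D6, Milnor number mu = 6.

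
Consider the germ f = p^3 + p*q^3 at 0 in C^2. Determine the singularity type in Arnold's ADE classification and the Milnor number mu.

The Hessian of f at 0 has rank 0. Corank 2; j^3 = p^3 is a perfect cube, so E-series; the 4-jet and mu = 7 give E_7.

Type E_7, Milnor number mu = 7.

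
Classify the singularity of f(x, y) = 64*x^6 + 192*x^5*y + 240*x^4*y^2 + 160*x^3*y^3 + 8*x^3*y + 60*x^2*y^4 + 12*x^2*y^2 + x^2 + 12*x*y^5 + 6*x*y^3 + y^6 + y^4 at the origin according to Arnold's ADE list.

A_{3}

The Hessian of f at 0 is [[2, 0], [0, 0]] with rank 1, so corank 1. A Groebner basis of the Jacobian ideal J(f) in C{x,y} is {y^3, x}; counting standard monomials gives mu = 3. Corank 1: A-series; mu = 3 gives A_3.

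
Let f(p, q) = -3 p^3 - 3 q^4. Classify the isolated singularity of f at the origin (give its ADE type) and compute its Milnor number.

The Hessian of f at 0 has rank 0. Corank 2; j^3 = -3*p^3 is a perfect cube, so E-series; the 4-jet and mu = 6 give E_6.

Type E6, Milnor number mu = 6.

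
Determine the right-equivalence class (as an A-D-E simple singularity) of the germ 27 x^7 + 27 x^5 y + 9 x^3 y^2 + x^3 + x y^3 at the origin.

E_7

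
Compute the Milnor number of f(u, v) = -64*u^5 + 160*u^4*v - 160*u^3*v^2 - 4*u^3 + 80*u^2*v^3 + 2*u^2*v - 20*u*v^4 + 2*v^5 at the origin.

6

The Hessian of f at 0 has rank 0. Corank 2; j^3 = -2*u^2*(2*u - v) has shape L^2 M (L != M), so D-series; mu = 6 gives D_6.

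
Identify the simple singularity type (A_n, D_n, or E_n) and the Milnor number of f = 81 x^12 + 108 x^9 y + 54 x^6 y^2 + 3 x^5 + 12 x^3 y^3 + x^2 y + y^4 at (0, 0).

Type D5, Milnor number mu = 5.

The Hessian of f at 0 is [[0, 0], [0, 0]] with rank 0, so corank 2. A Groebner basis of the Jacobian ideal J(f) in C{x,y} is {x^3, x^2/4 + y^3, x*y}; counting standard monomials gives mu = 5. Corank 2; j^3 = x^2*y has shape L^2 M (L != M), so D-series; mu = 5 gives D_5.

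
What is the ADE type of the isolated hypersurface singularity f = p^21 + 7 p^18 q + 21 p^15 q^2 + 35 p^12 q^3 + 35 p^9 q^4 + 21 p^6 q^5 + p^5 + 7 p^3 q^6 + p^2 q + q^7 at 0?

D_8

The Hessian of f at 0 has rank 0. Corank 2; j^3 = p^2*q has shape L^2 M (L != M), so D-series; mu = 8 gives D_8.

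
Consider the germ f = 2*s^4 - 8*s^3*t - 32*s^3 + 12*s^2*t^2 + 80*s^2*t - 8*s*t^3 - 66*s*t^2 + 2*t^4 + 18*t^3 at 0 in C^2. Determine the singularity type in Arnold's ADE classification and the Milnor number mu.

Type D5, Milnor number mu = 5.

The Hessian of f at 0 has rank 0. Corank 2; j^3 = -2*(s - t)*(4*s - 3*t)^2 has shape L^2 M (L != M), so D-series; mu = 5 gives D_5.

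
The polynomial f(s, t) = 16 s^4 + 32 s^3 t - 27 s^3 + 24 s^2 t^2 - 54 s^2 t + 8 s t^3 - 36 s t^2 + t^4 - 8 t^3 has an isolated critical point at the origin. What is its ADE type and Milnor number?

Type E_{6}, Milnor number mu = 6.

The Hessian of f at 0 has rank 0. Corank 2; j^3 = -(3*s + 2*t)^3 is a perfect cube, so E-series; the 4-jet and mu = 6 give E_6.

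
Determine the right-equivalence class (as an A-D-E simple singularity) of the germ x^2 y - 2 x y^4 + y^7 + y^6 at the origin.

D_{7}

The Hessian of f at 0 has rank 0. Corank 2; j^3 = x^2*y has shape L^2 M (L != M), so D-series; mu = 7 gives D_7.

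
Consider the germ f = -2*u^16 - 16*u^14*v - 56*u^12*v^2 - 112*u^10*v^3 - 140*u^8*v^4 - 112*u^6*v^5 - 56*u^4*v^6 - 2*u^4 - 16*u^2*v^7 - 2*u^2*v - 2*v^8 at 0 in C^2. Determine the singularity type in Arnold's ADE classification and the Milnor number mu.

The Hessian of f at 0 is [[0, 0], [0, 0]] with rank 0, so corank 2. A Groebner basis of the Jacobian ideal J(f) in C{u,v} is {u^2/8 + v^7, u^3, u*v}; counting standard monomials gives mu = 9. Corank 2; j^3 = -2*u^2*v has shape L^2 M (L != M), so D-series; mu = 9 gives D_9.

Type D_9, Milnor number mu = 9.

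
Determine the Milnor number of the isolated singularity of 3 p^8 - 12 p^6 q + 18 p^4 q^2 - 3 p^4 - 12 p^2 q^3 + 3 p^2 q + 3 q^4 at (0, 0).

5

The Hessian of f at 0 is [[0, 0], [0, 0]] with rank 0, so corank 2. A Groebner basis of the Jacobian ideal J(f) in C{p,q} is {p^3, p^2/4 + q^3, p*q}; counting standard monomials gives mu = 5. Corank 2; j^3 = 3*p^2*q has shape L^2 M (L != M), so D-series; mu = 5 gives D_5.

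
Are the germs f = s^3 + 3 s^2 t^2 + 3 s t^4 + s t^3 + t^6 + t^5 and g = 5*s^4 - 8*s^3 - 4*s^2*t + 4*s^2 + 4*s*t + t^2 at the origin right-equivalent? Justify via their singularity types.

The Hessian of f at 0 has rank 0. Corank 2; j^3 = s^3 is a perfect cube, so E-series; the 4-jet and mu = 7 give E_7. The Hessian of g at 0 has rank 1. Corank 1: A-series; mu = 3 gives A_3. f is E_7 but g is A_3, hence not right-equivalent.

No.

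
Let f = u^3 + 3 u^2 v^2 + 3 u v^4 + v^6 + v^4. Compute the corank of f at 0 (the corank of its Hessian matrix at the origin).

The Hessian at 0 is [[0, 0], [0, 0]] of rank 0; hence corank 2.

2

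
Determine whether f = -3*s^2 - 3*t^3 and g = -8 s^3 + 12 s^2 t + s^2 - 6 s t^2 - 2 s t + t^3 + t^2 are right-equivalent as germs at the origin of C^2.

Yes.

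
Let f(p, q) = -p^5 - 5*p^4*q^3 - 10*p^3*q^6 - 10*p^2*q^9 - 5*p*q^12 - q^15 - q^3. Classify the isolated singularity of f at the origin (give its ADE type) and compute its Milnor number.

Type E_{8}, Milnor number mu = 8.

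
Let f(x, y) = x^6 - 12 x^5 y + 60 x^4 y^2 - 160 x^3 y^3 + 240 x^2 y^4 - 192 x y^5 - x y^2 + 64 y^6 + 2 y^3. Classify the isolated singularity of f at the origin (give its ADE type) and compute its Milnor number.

The Hessian of f at 0 has rank 0. Corank 2; j^3 = -y^2*(x - 2*y) has shape L^2 M (L != M), so D-series; mu = 7 gives D_7.

Type D_{7}, Milnor number mu = 7.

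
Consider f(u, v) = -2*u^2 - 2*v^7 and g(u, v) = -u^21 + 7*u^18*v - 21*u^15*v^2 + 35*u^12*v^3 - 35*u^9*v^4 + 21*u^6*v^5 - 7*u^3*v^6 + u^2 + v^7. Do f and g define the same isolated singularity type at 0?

The Hessian of f at 0 is [[-4, 0], [0, 0]] with rank 1, so corank 1. A Groebner basis of the Jacobian ideal J(f) in C{u,v} is {v^6, u}; counting standard monomials gives mu = 6. Corank 1: A-series; mu = 6 gives A_6. The Hessian of g at 0 is [[2, 0], [0, 0]] with rank 1, so corank 1. A Groebner basis of the Jacobian ideal J(g) in C{u,v} is {v^6, u}; counting standard monomials gives mu = 6. Corank 1: A-series; mu = 6 gives A_6. Both have type A_6, hence right-equivalent.

Yes.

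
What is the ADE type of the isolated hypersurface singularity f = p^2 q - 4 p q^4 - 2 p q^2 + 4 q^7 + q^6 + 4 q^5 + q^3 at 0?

D7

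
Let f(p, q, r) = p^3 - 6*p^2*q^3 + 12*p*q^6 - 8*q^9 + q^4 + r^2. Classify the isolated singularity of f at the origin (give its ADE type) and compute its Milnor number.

Type E_6, Milnor number mu = 6.

The Hessian of f at 0 is [[0, 0, 0], [0, 0, 0], [0, 0, 2]] with rank 1, so corank 2. A Groebner basis of the Jacobian ideal J(f) in C{p,q,r} is {q^3, p^2, r}; counting standard monomials gives mu = 6. Corank 2; j^3 = p^3 is a perfect cube, so E-series; the 4-jet and mu = 6 give E_6.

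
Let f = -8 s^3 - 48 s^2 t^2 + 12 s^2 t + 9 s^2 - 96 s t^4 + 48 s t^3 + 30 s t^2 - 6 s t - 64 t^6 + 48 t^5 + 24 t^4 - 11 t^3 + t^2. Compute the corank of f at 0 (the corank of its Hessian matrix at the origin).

1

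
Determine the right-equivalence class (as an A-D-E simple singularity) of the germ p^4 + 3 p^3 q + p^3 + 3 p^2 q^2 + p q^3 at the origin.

E7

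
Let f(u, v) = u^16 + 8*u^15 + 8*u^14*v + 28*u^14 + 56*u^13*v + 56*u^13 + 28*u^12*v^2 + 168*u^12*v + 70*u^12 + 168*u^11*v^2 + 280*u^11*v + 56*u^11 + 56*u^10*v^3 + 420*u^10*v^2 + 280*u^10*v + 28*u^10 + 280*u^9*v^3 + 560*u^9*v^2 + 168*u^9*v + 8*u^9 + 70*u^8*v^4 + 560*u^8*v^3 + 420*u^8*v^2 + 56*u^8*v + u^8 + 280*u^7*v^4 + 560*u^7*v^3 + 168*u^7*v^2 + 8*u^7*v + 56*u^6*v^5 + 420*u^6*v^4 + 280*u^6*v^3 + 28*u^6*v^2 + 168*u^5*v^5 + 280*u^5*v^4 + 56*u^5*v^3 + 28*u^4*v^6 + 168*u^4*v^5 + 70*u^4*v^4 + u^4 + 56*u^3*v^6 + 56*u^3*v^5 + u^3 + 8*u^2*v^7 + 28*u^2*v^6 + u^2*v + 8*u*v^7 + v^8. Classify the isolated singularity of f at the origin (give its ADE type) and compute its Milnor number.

The Hessian of f at 0 is [[0, 0], [0, 0]] with rank 0, so corank 2. A Groebner basis of the Jacobian ideal J(f) in C{u,v} is {-u*v/8 + v^7, u*v^2, u^2 + u*v}; counting standard monomials gives mu = 9. Corank 2; j^3 = u^2*(u + v) has shape L^2 M (L != M), so D-series; mu = 9 gives D_9.

Type D_{9}, Milnor number mu = 9.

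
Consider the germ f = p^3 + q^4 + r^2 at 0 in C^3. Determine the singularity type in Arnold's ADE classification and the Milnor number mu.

Type E_6, Milnor number mu = 6.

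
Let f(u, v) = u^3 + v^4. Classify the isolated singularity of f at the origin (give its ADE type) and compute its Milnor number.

Type E_{6}, Milnor number mu = 6.

The Hessian of f at 0 is [[0, 0], [0, 0]] with rank 0, so corank 2. A Groebner basis of the Jacobian ideal J(f) in C{u,v} is {v^3, u^2}; counting standard monomials gives mu = 6. Corank 2; j^3 = u^3 is a perfect cube, so E-series; the 4-jet and mu = 6 give E_6.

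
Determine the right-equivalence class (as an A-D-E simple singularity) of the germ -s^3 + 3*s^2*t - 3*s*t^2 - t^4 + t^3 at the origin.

E6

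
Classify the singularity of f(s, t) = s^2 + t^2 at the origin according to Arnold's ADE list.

A_{1}

The Hessian of f at 0 is [[2, 0], [0, 2]] with rank 2, so corank 0. A Groebner basis of the Jacobian ideal J(f) in C{s,t} is {s, t}; counting standard monomials gives mu = 1. Corank 0: nondegenerate Morse point, so A_1.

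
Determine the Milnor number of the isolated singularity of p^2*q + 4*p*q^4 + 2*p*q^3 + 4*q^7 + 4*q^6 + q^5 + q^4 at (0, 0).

The Hessian of f at 0 has rank 0. Corank 2; j^3 = p^2*q has shape L^2 M (L != M), so D-series; mu = 5 gives D_5.

5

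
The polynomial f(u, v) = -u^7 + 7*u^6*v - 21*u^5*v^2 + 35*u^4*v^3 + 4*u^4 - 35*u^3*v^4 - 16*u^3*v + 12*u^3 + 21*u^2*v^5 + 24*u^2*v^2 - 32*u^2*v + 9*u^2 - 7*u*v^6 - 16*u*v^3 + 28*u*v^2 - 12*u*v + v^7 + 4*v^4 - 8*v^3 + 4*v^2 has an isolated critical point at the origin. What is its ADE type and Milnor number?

The Hessian of f at 0 is [[18, -12], [-12, 8]] with rank 1, so corank 1. A Groebner basis of the Jacobian ideal J(f) in C{u,v} is {567*u*v/2 - 3645*u/8 + v^4 + 6*v^3 - 891*v^2/4 + 1215*v/4, u*v^2 - 6*u*v + 27*u/4 - 8*v^3/9 + 9*v^2/2 - 9*v/2, u^2 - 2*u*v + 3*u/2 + v^2 - v}; counting standard monomials gives mu = 6. Corank 1: A-series; mu = 6 gives A_6.

Type A6, Milnor number mu = 6.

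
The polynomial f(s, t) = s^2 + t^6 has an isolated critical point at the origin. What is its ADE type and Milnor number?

The Hessian of f at 0 has rank 1. Corank 1: A-series; mu = 5 gives A_5.

Type A_5, Milnor number mu = 5.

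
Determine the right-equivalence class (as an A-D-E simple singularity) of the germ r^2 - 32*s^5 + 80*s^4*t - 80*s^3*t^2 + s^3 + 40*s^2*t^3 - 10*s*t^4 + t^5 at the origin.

E_{8}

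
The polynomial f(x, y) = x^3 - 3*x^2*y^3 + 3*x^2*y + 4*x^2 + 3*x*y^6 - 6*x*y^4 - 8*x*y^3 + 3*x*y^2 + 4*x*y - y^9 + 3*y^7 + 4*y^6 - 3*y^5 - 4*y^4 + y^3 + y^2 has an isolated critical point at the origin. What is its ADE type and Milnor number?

The Hessian of f at 0 has rank 1. Corank 1: A-series; mu = 2 gives A_2.

Type A_2, Milnor number mu = 2.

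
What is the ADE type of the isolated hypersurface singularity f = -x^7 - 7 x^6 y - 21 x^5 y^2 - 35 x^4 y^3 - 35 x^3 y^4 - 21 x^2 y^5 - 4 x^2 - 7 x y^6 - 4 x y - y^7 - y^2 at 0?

A_6

The Hessian of f at 0 has rank 1. Corank 1: A-series; mu = 6 gives A_6.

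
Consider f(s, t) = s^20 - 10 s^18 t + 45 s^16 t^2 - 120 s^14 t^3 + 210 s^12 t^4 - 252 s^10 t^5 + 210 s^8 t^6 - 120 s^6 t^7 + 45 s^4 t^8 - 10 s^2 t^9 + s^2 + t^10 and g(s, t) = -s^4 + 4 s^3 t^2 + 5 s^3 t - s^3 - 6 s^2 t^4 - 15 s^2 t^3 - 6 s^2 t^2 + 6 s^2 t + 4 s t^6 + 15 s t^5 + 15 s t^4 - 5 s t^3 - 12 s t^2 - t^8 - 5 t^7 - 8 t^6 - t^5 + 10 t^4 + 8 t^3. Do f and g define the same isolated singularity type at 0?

The Hessian of f at 0 is [[2, 0], [0, 0]] with rank 1, so corank 1. A Groebner basis of the Jacobian ideal J(f) in C{s,t} is {t^9, s}; counting standard monomials gives mu = 9. Corank 1: A-series; mu = 9 gives A_9. The Hessian of g at 0 is [[0, 0], [0, 0]] with rank 0, so corank 2. A Groebner basis of the Jacobian ideal J(g) in C{s,t} is {-s^2/2 + 2*s*t + t^4 - t^3/6 - 2*t^2, s^3 - 9*s^2 + 36*s*t - 11*t^3 - 36*t^2, s^2*t - 19*s^2/6 + 38*s*t/3 - 91*t^3/18 - 38*t^2/3, -5*s^2/6 + s*t^2 + 10*s*t/3 - 41*t^3/18 - 10*t^2/3}; counting standard monomials gives mu = 7. Corank 2; j^3 = -(s - 2*t)^3 is a perfect cube, so E-series; the 4-jet and mu = 7 give E_7. f is A_9 but g is E_7, hence not right-equivalent.

No.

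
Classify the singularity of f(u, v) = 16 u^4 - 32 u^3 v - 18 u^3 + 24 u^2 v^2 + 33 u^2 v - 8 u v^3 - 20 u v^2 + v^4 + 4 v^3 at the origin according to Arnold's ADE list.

D5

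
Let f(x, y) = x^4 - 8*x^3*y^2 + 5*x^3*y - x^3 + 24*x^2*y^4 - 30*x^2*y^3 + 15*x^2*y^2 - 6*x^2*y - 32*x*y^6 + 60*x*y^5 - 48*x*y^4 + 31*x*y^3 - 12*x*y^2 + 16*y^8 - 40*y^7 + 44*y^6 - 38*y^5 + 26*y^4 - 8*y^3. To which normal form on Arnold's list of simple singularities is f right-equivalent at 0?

E7

The Hessian of f at 0 is [[0, 0], [0, 0]] with rank 0, so corank 2. A Groebner basis of the Jacobian ideal J(f) in C{x,y} is {-x^2 - 4*x*y + y^4 - y^3/3 - 4*y^2, x^3 - 18*x^2 - 72*x*y + 2*y^3 - 72*y^2, x^2*y + 17*x^2/3 + 68*x*y/3 - 19*y^3/9 + 68*y^2/3, -4*x^2/3 + x*y^2 - 16*x*y/3 + 14*y^3/9 - 16*y^2/3}; counting standard monomials gives mu = 7. Corank 2; j^3 = -(x + 2*y)^3 is a perfect cube, so E-series; the 4-jet and mu = 7 give E_7.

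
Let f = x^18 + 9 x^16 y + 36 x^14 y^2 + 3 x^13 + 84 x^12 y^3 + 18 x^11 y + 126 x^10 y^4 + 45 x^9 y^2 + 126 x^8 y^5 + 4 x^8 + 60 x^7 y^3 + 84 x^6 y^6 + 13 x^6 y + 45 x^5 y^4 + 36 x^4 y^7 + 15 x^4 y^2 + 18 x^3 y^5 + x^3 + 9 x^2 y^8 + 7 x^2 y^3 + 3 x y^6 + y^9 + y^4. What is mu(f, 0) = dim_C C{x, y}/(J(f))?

The Hessian of f at 0 has rank 0. Corank 2; j^3 = x^3 is a perfect cube, so E-series; the 4-jet and mu = 6 give E_6.

6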